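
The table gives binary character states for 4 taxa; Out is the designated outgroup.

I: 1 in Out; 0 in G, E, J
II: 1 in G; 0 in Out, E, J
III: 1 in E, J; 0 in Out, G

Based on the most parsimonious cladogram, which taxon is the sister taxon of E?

Character polarity is set by the outgroup: the derived state is whichever differs from the outgroup's state, so for I the derived state is '0', and for the remaining characters it is '1'.
All ingroup taxa share the derived state '0' for I; it defines the ingroup but does not resolve relationships within it.
II: derived state '1' in G only — an autapomorphy, so it tells us nothing about relationships among taxa.
III (derived state '1') is shared by E and J — a synapomorphy uniting that clade.
Most parsimonious ingroup topology: (G,(E,J)).
E and J form a cherry on this tree, so they are sister taxa.

J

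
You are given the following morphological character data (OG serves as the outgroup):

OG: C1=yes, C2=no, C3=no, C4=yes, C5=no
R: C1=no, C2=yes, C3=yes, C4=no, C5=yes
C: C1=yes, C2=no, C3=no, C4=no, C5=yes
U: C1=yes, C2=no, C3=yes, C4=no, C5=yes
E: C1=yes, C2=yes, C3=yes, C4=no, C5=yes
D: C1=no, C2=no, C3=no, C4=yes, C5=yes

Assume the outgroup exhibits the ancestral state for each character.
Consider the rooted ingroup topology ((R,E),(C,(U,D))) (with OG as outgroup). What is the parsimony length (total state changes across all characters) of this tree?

8

Map each character onto ((R,E),(C,(U,D))) (rooted by OG) and count the minimum state changes it requires (Fitch parsimony):
C1: 2; C2: 1; C3: 2; C4: 2; C5: 1.
Total tree length = 8.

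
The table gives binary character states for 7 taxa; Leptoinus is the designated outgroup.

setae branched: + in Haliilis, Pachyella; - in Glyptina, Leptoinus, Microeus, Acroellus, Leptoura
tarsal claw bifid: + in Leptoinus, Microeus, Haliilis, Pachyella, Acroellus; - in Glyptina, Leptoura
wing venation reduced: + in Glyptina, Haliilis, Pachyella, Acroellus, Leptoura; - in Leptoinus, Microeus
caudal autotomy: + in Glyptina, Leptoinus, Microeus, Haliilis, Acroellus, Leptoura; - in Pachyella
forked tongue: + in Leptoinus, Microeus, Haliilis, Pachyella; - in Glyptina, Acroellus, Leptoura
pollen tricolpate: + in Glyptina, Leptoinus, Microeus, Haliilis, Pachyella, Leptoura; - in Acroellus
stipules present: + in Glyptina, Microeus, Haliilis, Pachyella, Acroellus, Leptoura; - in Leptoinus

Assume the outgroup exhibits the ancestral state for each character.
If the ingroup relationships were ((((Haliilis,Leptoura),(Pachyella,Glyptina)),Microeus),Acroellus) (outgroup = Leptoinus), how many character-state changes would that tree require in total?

12

Map each character onto ((((Haliilis,Leptoura),(Pachyella,Glyptina)),Microeus),Acroellus) (rooted by Leptoinus) and count the minimum state changes it requires (Fitch parsimony):
setae branched: 2; tarsal claw bifid: 2; wing venation reduced: 2; caudal autotomy: 1; forked tongue: 3; pollen tricolpate: 1; stipules present: 1.
Total tree length = 12.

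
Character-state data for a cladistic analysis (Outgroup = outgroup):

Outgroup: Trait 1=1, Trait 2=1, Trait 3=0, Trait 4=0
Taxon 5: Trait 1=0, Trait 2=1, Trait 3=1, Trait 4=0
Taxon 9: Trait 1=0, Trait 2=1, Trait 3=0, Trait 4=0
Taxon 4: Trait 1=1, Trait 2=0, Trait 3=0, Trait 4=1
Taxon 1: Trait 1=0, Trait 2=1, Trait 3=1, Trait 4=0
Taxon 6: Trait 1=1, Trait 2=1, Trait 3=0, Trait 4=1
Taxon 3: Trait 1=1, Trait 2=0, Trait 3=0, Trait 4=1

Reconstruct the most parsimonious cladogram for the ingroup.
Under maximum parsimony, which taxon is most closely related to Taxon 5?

Character polarity is set by the outgroup: the derived state is whichever differs from the outgroup's state, so for Trait 1, Trait 2 the derived state is '0', and for the remaining characters it is '1'.
Trait 1: derived state '0' in Taxon 1, Taxon 5, and Taxon 9 only — synapomorphy for {Taxon 1, Taxon 5, Taxon 9}.
Trait 2 (derived state '0') is shared by Taxon 3 and Taxon 4 — a synapomorphy uniting that clade.
Trait 3 (derived state '1') is shared by Taxon 1 and Taxon 5 — a synapomorphy uniting that clade.
Only Taxon 3, Taxon 4, and Taxon 6 show the derived state '1' for Trait 4, supporting them as a clade.
Most parsimonious ingroup topology: (((Taxon 5,Taxon 1),Taxon 9),((Taxon 4,Taxon 3),Taxon 6)).
Taxon 5 and Taxon 1 form a cherry on this tree, so they are sister taxa.

Taxon 1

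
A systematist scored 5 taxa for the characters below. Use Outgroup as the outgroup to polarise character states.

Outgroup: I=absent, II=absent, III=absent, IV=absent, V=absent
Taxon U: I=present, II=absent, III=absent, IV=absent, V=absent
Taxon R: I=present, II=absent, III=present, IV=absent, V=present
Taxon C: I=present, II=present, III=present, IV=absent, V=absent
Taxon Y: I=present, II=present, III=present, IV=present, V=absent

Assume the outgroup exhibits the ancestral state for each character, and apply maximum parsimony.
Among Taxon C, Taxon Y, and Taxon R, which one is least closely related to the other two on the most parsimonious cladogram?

Taxon R

The outgroup has state 'absent' for every character, so 'present' is the derived state throughout.
All ingroup taxa share the derived state 'present' for I; it defines the ingroup but does not resolve relationships within it.
Only Taxon C and Taxon Y show the derived state 'present' for II, supporting them as a clade.
Only Taxon C, Taxon R, and Taxon Y show the derived state 'present' for III, supporting them as a clade.
IV: derived state 'present' in Taxon Y only — an autapomorphy, so it tells us nothing about relationships among taxa.
V: derived state 'present' in Taxon R only — an autapomorphy, so it tells us nothing about relationships among taxa.
Most parsimonious ingroup topology: (Taxon U,(Taxon R,(Taxon C,Taxon Y))).
Taxon C and Taxon Y share a more recent common ancestor with each other than either does with Taxon R, so Taxon R is the least closely related of the three.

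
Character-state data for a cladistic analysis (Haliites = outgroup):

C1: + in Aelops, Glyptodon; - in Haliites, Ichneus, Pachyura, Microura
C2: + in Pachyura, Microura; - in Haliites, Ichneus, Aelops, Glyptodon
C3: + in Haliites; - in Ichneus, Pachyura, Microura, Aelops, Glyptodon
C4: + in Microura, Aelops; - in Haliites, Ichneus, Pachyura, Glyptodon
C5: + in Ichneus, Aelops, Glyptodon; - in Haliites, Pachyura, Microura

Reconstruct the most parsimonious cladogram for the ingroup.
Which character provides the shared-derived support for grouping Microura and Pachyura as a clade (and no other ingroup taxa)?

C2

Character polarity is set by the outgroup: the derived state is whichever differs from the outgroup's state, so for C3 the derived state is '-', and for the remaining characters it is '+'.
Only Aelops and Glyptodon show the derived state '+' for C1, supporting them as a clade.
C2: derived state '+' in Microura and Pachyura only — synapomorphy for {Microura, Pachyura}.
C3 (derived state '-') is shared by all ingroup taxa — unites the whole ingroup.
C4 (state '+') occurs in Aelops and Microura but conflicts with the nesting implied by the other characters — most parsimoniously interpreted as homoplasy.
C5: derived state '+' in Aelops, Glyptodon, and Ichneus only — synapomorphy for {Aelops, Glyptodon, Ichneus}.
Most parsimonious ingroup topology: ((Ichneus,(Aelops,Glyptodon)),(Pachyura,Microura)).
The clade {Microura, Pachyura} is supported by C2: its derived state '+' occurs in exactly those taxa and in no other taxon (including the outgroup).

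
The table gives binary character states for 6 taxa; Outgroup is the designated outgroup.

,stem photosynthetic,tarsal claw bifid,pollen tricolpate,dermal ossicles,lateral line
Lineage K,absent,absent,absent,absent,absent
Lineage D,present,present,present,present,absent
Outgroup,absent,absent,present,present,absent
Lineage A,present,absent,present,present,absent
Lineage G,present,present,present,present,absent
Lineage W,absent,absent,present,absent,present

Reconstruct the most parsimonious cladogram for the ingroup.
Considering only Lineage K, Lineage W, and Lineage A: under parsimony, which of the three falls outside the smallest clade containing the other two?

Character polarity is set by the outgroup: the derived state is whichever differs from the outgroup's state, so for pollen tricolpate, dermal ossicles the derived state is 'absent', and for the remaining characters it is 'present'.
stem photosynthetic: derived state 'present' in Lineage A, Lineage D, and Lineage G only — synapomorphy for {Lineage A, Lineage D, Lineage G}.
Only Lineage D and Lineage G show the derived state 'present' for tarsal claw bifid, supporting them as a clade.
pollen tricolpate (derived state 'absent') is unique to Lineage K (autapomorphy; uninformative for grouping).
Only Lineage K and Lineage W show the derived state 'absent' for dermal ossicles, supporting them as a clade.
lateral line: derived state 'present' in Lineage W only — an autapomorphy, so it tells us nothing about relationships among taxa.
Most parsimonious ingroup topology: ((Lineage W,Lineage K),((Lineage G,Lineage D),Lineage A)).
Lineage W and Lineage K share a more recent common ancestor with each other than either does with Lineage A, so Lineage A is the least closely related of the three.

Lineage A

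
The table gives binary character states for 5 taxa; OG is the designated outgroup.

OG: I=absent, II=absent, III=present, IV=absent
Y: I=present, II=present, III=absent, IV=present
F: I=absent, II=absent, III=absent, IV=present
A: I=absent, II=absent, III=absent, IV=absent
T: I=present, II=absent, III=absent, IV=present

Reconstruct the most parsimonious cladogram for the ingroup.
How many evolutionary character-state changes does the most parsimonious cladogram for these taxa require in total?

4

Character polarity is set by the outgroup: the derived state is whichever differs from the outgroup's state, so for III the derived state is 'absent', and for the remaining characters it is 'present'.
I (derived state 'present') is shared by T and Y — a synapomorphy uniting that clade.
II: derived state 'present' in Y only — an autapomorphy, so it tells us nothing about relationships among taxa.
All ingroup taxa share the derived state 'absent' for III; it defines the ingroup but does not resolve relationships within it.
IV: derived state 'present' in F, T, and Y only — synapomorphy for {F, T, Y}.
Most parsimonious ingroup topology: (((Y,T),F),A).
Changes per character on this tree: I: 1; II: 1; III: 1; IV: 1.
Total = 4.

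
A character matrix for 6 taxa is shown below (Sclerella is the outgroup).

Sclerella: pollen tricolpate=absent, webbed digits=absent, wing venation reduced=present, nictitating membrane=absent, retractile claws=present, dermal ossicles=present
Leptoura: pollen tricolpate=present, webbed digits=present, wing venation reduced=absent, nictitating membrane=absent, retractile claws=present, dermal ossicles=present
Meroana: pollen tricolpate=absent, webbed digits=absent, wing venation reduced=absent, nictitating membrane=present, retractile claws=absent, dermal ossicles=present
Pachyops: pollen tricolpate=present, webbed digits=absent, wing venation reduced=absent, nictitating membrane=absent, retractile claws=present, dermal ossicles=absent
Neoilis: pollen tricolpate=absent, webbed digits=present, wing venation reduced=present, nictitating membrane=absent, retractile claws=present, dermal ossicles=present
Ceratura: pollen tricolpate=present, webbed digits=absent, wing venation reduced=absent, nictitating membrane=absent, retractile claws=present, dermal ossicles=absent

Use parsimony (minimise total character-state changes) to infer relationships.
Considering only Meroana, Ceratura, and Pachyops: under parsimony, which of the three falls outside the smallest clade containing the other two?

Character polarity is set by the outgroup: the derived state is whichever differs from the outgroup's state, so for wing venation reduced, retractile claws, dermal ossicles the derived state is 'absent', and for the remaining characters it is 'present'.
Only Ceratura, Leptoura, and Pachyops show the derived state 'present' for pollen tricolpate, supporting them as a clade.
webbed digits groups Leptoura and Neoilis, which is incompatible with the clades supported by the remaining characters; treating it as convergent (homoplasy) costs fewer steps than any alternative tree.
Only Ceratura, Leptoura, Meroana, and Pachyops show the derived state 'absent' for wing venation reduced, supporting them as a clade.
nictitating membrane (derived state 'present') is unique to Meroana (autapomorphy; uninformative for grouping).
retractile claws: derived state 'absent' in Meroana only — an autapomorphy, so it tells us nothing about relationships among taxa.
Only Ceratura and Pachyops show the derived state 'absent' for dermal ossicles, supporting them as a clade.
Most parsimonious ingroup topology: (((Leptoura,(Pachyops,Ceratura)),Meroana),Neoilis).
Pachyops and Ceratura share a more recent common ancestor with each other than either does with Meroana, so Meroana is the least closely related of the three.

Meroana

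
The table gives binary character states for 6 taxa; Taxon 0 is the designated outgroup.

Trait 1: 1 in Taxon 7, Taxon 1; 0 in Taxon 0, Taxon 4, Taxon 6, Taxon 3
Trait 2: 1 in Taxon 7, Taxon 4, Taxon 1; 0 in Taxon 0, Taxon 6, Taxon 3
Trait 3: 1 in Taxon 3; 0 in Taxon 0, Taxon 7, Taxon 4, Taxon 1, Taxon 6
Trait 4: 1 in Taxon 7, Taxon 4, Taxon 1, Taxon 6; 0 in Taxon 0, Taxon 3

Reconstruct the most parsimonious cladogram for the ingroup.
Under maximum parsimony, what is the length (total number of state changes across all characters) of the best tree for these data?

The outgroup has state '0' for every character, so '1' is the derived state throughout.
Trait 1: derived state '1' in Taxon 1 and Taxon 7 only — synapomorphy for {Taxon 1, Taxon 7}.
Only Taxon 1, Taxon 4, and Taxon 7 show the derived state '1' for Trait 2, supporting them as a clade.
Trait 3 (derived state '1') is unique to Taxon 3 (autapomorphy; uninformative for grouping).
Trait 4: derived state '1' in Taxon 1, Taxon 4, Taxon 6, and Taxon 7 only — synapomorphy for {Taxon 1, Taxon 4, Taxon 6, Taxon 7}.
Most parsimonious ingroup topology: ((((Taxon 7,Taxon 1),Taxon 4),Taxon 6),Taxon 3).
Changes per character on this tree: Trait 1: 1; Trait 2: 1; Trait 3: 1; Trait 4: 1.
Total = 4.

4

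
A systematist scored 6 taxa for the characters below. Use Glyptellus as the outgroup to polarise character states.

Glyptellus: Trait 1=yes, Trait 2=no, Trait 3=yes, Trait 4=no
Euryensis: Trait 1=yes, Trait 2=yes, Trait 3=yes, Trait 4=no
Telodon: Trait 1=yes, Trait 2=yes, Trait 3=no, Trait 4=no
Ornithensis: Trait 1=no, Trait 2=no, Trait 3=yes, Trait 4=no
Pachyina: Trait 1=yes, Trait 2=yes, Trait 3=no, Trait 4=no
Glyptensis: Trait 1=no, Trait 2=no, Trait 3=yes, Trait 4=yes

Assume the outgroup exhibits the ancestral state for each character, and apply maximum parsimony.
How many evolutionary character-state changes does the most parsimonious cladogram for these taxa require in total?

4

Character polarity is set by the outgroup: the derived state is whichever differs from the outgroup's state, so for Trait 1, Trait 3 the derived state is 'no', and for the remaining characters it is 'yes'.
Only Glyptensis and Ornithensis show the derived state 'no' for Trait 1, supporting them as a clade.
Only Euryensis, Pachyina, and Telodon show the derived state 'yes' for Trait 2, supporting them as a clade.
Trait 3: derived state 'no' in Pachyina and Telodon only — synapomorphy for {Pachyina, Telodon}.
Trait 4 (derived state 'yes') is unique to Glyptensis (autapomorphy; uninformative for grouping).
Most parsimonious ingroup topology: ((Euryensis,(Telodon,Pachyina)),(Ornithensis,Glyptensis)).
Changes per character on this tree: Trait 1: 1; Trait 2: 1; Trait 3: 1; Trait 4: 1.
Total = 4.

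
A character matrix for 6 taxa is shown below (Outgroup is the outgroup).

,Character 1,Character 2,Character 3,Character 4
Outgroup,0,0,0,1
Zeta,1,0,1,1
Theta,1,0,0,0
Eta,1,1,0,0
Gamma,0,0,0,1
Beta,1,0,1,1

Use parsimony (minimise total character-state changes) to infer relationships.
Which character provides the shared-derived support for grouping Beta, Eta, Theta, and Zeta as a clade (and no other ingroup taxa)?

Character polarity is set by the outgroup: the derived state is whichever differs from the outgroup's state, so for Character 4 the derived state is '0', and for the remaining characters it is '1'.
Only Beta, Eta, Theta, and Zeta show the derived state '1' for Character 1, supporting them as a clade.
Character 2: derived state '1' in Eta only — an autapomorphy, so it tells us nothing about relationships among taxa.
Only Beta and Zeta show the derived state '1' for Character 3, supporting them as a clade.
Character 4 (derived state '0') is shared by Eta and Theta — a synapomorphy uniting that clade.
Most parsimonious ingroup topology: (((Zeta,Beta),(Theta,Eta)),Gamma).
The clade {Beta, Eta, Theta, Zeta} is supported by Character 1: its derived state '1' occurs in exactly those taxa and in no other taxon (including the outgroup).

Character 1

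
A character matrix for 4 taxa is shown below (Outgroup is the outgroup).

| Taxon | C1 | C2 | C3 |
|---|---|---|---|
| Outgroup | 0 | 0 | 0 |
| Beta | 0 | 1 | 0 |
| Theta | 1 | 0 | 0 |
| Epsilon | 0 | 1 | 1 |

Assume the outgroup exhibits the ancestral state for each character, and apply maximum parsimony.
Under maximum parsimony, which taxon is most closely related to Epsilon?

Beta

The outgroup has state '0' for every character, so '1' is the derived state throughout.
C1: derived state '1' in Theta only — an autapomorphy, so it tells us nothing about relationships among taxa.
C2: derived state '1' in Beta and Epsilon only — synapomorphy for {Beta, Epsilon}.
C3 (derived state '1') is unique to Epsilon (autapomorphy; uninformative for grouping).
Most parsimonious ingroup topology: ((Beta,Epsilon),Theta).
Epsilon and Beta form a cherry on this tree, so they are sister taxa.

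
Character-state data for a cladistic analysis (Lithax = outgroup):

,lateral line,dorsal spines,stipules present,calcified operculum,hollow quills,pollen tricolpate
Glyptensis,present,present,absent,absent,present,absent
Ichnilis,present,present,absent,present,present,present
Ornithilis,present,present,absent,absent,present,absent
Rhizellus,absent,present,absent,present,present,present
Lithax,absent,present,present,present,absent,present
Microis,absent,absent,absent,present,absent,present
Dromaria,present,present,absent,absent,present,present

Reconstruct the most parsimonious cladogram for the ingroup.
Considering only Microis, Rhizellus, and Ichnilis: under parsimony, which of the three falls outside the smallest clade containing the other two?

Microis

Character polarity is set by the outgroup: the derived state is whichever differs from the outgroup's state, so for dorsal spines, stipules present, calcified operculum, pollen tricolpate the derived state is 'absent', and for the remaining characters it is 'present'.
lateral line: derived state 'present' in Dromaria, Glyptensis, Ichnilis, and Ornithilis only — synapomorphy for {Dromaria, Glyptensis, Ichnilis, Ornithilis}.
dorsal spines (derived state 'absent') is unique to Microis (autapomorphy; uninformative for grouping).
stipules present (derived state 'absent') is shared by all ingroup taxa — unites the whole ingroup.
Only Dromaria, Glyptensis, and Ornithilis show the derived state 'absent' for calcified operculum, supporting them as a clade.
hollow quills (derived state 'present') is shared by Dromaria, Glyptensis, Ichnilis, Ornithilis, and Rhizellus — a synapomorphy uniting that clade.
pollen tricolpate (derived state 'absent') is shared by Glyptensis and Ornithilis — a synapomorphy uniting that clade.
Most parsimonious ingroup topology: ((Rhizellus,(((Glyptensis,Ornithilis),Dromaria),Ichnilis)),Microis).
Ichnilis and Rhizellus share a more recent common ancestor with each other than either does with Microis, so Microis is the least closely related of the three.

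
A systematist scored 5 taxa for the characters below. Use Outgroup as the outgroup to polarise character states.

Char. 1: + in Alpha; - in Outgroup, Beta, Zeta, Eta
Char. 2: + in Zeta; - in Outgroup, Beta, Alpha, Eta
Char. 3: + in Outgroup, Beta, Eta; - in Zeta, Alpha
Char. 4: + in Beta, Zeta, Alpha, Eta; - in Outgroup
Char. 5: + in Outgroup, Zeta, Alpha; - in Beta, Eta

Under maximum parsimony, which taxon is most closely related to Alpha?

Zeta

Character polarity is set by the outgroup: the derived state is whichever differs from the outgroup's state, so for Char. 3, Char. 5 the derived state is '-', and for the remaining characters it is '+'.
Char. 1: derived state '+' in Alpha only — an autapomorphy, so it tells us nothing about relationships among taxa.
Char. 2 (derived state '+') is unique to Zeta (autapomorphy; uninformative for grouping).
Char. 3: derived state '-' in Alpha and Zeta only — synapomorphy for {Alpha, Zeta}.
All ingroup taxa share the derived state '+' for Char. 4; it defines the ingroup but does not resolve relationships within it.
Char. 5 (derived state '-') is shared by Beta and Eta — a synapomorphy uniting that clade.
Most parsimonious ingroup topology: ((Beta,Eta),(Zeta,Alpha)).
Alpha and Zeta form a cherry on this tree, so they are sister taxa.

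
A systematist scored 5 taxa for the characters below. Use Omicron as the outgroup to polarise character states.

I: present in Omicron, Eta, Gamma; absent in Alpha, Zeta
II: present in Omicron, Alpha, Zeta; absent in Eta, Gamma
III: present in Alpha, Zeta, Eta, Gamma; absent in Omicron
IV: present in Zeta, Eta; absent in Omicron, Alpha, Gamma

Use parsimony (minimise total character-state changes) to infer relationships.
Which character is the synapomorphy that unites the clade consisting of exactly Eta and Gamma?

Character polarity is set by the outgroup: the derived state is whichever differs from the outgroup's state, so for I, II the derived state is 'absent', and for the remaining characters it is 'present'.
Only Alpha and Zeta show the derived state 'absent' for I, supporting them as a clade.
II (derived state 'absent') is shared by Eta and Gamma — a synapomorphy uniting that clade.
III (derived state 'present') is shared by all ingroup taxa — unites the whole ingroup.
IV groups Eta and Zeta, which is incompatible with the clades supported by the remaining characters; treating it as convergent (homoplasy) costs fewer steps than any alternative tree.
Most parsimonious ingroup topology: ((Alpha,Zeta),(Eta,Gamma)).
The clade {Eta, Gamma} is supported by II: its derived state 'absent' occurs in exactly those taxa and in no other taxon (including the outgroup).

II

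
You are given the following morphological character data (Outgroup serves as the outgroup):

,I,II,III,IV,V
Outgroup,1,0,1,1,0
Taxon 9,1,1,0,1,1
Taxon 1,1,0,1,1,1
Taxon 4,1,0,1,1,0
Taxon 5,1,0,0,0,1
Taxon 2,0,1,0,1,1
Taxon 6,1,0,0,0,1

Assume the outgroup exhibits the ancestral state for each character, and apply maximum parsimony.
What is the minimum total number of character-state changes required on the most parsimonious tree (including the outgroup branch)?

Character polarity is set by the outgroup: the derived state is whichever differs from the outgroup's state, so for I, III, IV the derived state is '0', and for the remaining characters it is '1'.
I: derived state '0' in Taxon 2 only — an autapomorphy, so it tells us nothing about relationships among taxa.
II: derived state '1' in Taxon 2 and Taxon 9 only — synapomorphy for {Taxon 2, Taxon 9}.
III: derived state '0' in Taxon 2, Taxon 5, Taxon 6, and Taxon 9 only — synapomorphy for {Taxon 2, Taxon 5, Taxon 6, Taxon 9}.
IV: derived state '0' in Taxon 5 and Taxon 6 only — synapomorphy for {Taxon 5, Taxon 6}.
Only Taxon 1, Taxon 2, Taxon 5, Taxon 6, and Taxon 9 show the derived state '1' for V, supporting them as a clade.
Most parsimonious ingroup topology: ((((Taxon 9,Taxon 2),(Taxon 5,Taxon 6)),Taxon 1),Taxon 4).
Changes per character on this tree: I: 1; II: 1; III: 1; IV: 1; V: 1.
Total = 5.

5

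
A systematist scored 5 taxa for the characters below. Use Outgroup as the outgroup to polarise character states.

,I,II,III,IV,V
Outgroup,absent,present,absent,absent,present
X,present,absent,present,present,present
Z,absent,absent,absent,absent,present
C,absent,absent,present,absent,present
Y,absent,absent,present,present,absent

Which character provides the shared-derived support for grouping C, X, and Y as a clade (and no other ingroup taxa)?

Character polarity is set by the outgroup: the derived state is whichever differs from the outgroup's state, so for II, V the derived state is 'absent', and for the remaining characters it is 'present'.
I: derived state 'present' in X only — an autapomorphy, so it tells us nothing about relationships among taxa.
All ingroup taxa share the derived state 'absent' for II; it defines the ingroup but does not resolve relationships within it.
III (derived state 'present') is shared by C, X, and Y — a synapomorphy uniting that clade.
IV (derived state 'present') is shared by X and Y — a synapomorphy uniting that clade.
V (derived state 'absent') is unique to Y (autapomorphy; uninformative for grouping).
Most parsimonious ingroup topology: (((X,Y),C),Z).
The clade {C, X, Y} is supported by III: its derived state 'present' occurs in exactly those taxa and in no other taxon (including the outgroup).

III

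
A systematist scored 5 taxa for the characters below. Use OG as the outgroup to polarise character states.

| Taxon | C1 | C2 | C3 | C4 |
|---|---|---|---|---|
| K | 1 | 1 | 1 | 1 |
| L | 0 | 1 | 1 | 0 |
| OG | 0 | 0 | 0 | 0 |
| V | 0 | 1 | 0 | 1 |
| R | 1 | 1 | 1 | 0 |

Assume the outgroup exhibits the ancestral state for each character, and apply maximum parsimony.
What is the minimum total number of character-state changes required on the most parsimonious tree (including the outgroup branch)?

The outgroup has state '0' for every character, so '1' is the derived state throughout.
C1: derived state '1' in K and R only — synapomorphy for {K, R}.
C2 (derived state '1') is shared by all ingroup taxa — unites the whole ingroup.
C3: derived state '1' in K, L, and R only — synapomorphy for {K, L, R}.
C4 groups K and V, which is incompatible with the clades supported by the remaining characters; treating it as convergent (homoplasy) costs fewer steps than any alternative tree.
Most parsimonious ingroup topology: (V,((K,R),L)).
Changes per character on this tree: C1: 1; C2: 1; C3: 1; C4: 2.
Total = 5.

5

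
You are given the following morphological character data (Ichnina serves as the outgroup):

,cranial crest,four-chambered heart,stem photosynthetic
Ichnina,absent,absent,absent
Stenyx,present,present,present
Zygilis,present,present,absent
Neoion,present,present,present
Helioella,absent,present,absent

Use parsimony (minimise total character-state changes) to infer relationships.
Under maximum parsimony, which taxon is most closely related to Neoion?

The outgroup has state 'absent' for every character, so 'present' is the derived state throughout.
Only Neoion, Stenyx, and Zygilis show the derived state 'present' for cranial crest, supporting them as a clade.
four-chambered heart (derived state 'present') is shared by all ingroup taxa — unites the whole ingroup.
Only Neoion and Stenyx show the derived state 'present' for stem photosynthetic, supporting them as a clade.
Most parsimonious ingroup topology: (((Stenyx,Neoion),Zygilis),Helioella).
Neoion and Stenyx form a cherry on this tree, so they are sister taxa.

Stenyx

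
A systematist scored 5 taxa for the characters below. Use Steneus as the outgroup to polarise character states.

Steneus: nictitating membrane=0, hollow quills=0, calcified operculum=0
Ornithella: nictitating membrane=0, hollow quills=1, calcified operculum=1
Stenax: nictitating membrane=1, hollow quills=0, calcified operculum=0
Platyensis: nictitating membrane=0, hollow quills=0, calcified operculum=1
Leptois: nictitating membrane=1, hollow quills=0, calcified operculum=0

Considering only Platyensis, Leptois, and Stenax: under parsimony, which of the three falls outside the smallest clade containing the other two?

Platyensis

The outgroup has state '0' for every character, so '1' is the derived state throughout.
nictitating membrane (derived state '1') is shared by Leptois and Stenax — a synapomorphy uniting that clade.
hollow quills (derived state '1') is unique to Ornithella (autapomorphy; uninformative for grouping).
calcified operculum: derived state '1' in Ornithella and Platyensis only — synapomorphy for {Ornithella, Platyensis}.
Most parsimonious ingroup topology: ((Ornithella,Platyensis),(Stenax,Leptois)).
Stenax and Leptois share a more recent common ancestor with each other than either does with Platyensis, so Platyensis is the least closely related of the three.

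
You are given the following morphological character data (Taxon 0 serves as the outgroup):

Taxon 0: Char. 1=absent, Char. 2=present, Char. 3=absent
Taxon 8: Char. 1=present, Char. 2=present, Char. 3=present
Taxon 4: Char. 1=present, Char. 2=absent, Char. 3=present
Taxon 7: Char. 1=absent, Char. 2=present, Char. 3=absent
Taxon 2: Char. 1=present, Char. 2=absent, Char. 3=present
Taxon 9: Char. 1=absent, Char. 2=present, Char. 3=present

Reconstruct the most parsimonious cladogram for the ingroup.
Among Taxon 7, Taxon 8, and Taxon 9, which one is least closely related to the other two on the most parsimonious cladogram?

Taxon 7

Character polarity is set by the outgroup: the derived state is whichever differs from the outgroup's state, so for Char. 2 the derived state is 'absent', and for the remaining characters it is 'present'.
Char. 1 (derived state 'present') is shared by Taxon 2, Taxon 4, and Taxon 8 — a synapomorphy uniting that clade.
Char. 2: derived state 'absent' in Taxon 2 and Taxon 4 only — synapomorphy for {Taxon 2, Taxon 4}.
Char. 3: derived state 'present' in Taxon 2, Taxon 4, Taxon 8, and Taxon 9 only — synapomorphy for {Taxon 2, Taxon 4, Taxon 8, Taxon 9}.
Most parsimonious ingroup topology: (((Taxon 8,(Taxon 4,Taxon 2)),Taxon 9),Taxon 7).
Taxon 8 and Taxon 9 share a more recent common ancestor with each other than either does with Taxon 7, so Taxon 7 is the least closely related of the three.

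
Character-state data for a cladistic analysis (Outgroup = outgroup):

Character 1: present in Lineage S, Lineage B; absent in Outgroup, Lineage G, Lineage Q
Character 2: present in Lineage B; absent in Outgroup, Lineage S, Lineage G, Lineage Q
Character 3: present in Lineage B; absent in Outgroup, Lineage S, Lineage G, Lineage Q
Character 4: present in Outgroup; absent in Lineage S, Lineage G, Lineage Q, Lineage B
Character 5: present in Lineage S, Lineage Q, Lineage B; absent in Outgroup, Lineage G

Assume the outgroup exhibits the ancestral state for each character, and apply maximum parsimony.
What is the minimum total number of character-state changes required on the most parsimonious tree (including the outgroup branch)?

5

Character polarity is set by the outgroup: the derived state is whichever differs from the outgroup's state, so for Character 4 the derived state is 'absent', and for the remaining characters it is 'present'.
Character 1: derived state 'present' in Lineage B and Lineage S only — synapomorphy for {Lineage B, Lineage S}.
Character 2 (derived state 'present') is unique to Lineage B (autapomorphy; uninformative for grouping).
Character 3: derived state 'present' in Lineage B only — an autapomorphy, so it tells us nothing about relationships among taxa.
All ingroup taxa share the derived state 'absent' for Character 4; it defines the ingroup but does not resolve relationships within it.
Character 5: derived state 'present' in Lineage B, Lineage Q, and Lineage S only — synapomorphy for {Lineage B, Lineage Q, Lineage S}.
Most parsimonious ingroup topology: (((Lineage S,Lineage B),Lineage Q),Lineage G).
Changes per character on this tree: Character 1: 1; Character 2: 1; Character 3: 1; Character 4: 1; Character 5: 1.
Total = 5.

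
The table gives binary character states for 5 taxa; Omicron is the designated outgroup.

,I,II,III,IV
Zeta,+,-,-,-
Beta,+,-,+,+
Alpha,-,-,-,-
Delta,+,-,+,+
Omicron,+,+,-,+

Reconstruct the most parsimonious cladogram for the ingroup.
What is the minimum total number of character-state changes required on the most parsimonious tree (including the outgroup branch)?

Character polarity is set by the outgroup: the derived state is whichever differs from the outgroup's state, so for I, II, IV the derived state is '-', and for the remaining characters it is '+'.
I: derived state '-' in Alpha only — an autapomorphy, so it tells us nothing about relationships among taxa.
II (derived state '-') is shared by all ingroup taxa — unites the whole ingroup.
Only Beta and Delta show the derived state '+' for III, supporting them as a clade.
Only Alpha and Zeta show the derived state '-' for IV, supporting them as a clade.
Most parsimonious ingroup topology: ((Alpha,Zeta),(Delta,Beta)).
Changes per character on this tree: I: 1; II: 1; III: 1; IV: 1.
Total = 4.

4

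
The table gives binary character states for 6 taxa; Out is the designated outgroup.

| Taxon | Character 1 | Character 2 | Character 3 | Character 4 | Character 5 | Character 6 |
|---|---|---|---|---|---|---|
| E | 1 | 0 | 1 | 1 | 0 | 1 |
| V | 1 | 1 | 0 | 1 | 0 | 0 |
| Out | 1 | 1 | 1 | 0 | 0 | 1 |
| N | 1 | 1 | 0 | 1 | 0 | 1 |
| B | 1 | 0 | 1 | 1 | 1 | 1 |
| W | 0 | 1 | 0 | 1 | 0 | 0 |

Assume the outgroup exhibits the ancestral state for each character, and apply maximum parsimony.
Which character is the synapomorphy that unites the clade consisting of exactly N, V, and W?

Character 3

Character polarity is set by the outgroup: the derived state is whichever differs from the outgroup's state, so for Character 1, Character 2, Character 3, Character 6 the derived state is '0', and for the remaining characters it is '1'.
Character 1: derived state '0' in W only — an autapomorphy, so it tells us nothing about relationships among taxa.
Character 2: derived state '0' in B and E only — synapomorphy for {B, E}.
Character 3: derived state '0' in N, V, and W only — synapomorphy for {N, V, W}.
All ingroup taxa share the derived state '1' for Character 4; it defines the ingroup but does not resolve relationships within it.
Character 5 (derived state '1') is unique to B (autapomorphy; uninformative for grouping).
Character 6 (derived state '0') is shared by V and W — a synapomorphy uniting that clade.
Most parsimonious ingroup topology: (((W,V),N),(B,E)).
The clade {N, V, W} is supported by Character 3: its derived state '0' occurs in exactly those taxa and in no other taxon (including the outgroup).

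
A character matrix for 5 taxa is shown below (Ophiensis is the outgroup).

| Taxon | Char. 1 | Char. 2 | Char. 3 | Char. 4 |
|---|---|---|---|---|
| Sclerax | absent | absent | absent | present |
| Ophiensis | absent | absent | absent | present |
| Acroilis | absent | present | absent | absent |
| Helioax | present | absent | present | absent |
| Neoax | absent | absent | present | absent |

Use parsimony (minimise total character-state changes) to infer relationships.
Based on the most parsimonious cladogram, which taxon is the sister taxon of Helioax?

Neoax

Character polarity is set by the outgroup: the derived state is whichever differs from the outgroup's state, so for Char. 4 the derived state is 'absent', and for the remaining characters it is 'present'.
Char. 1 (derived state 'present') is unique to Helioax (autapomorphy; uninformative for grouping).
Char. 2: derived state 'present' in Acroilis only — an autapomorphy, so it tells us nothing about relationships among taxa.
Char. 3: derived state 'present' in Helioax and Neoax only — synapomorphy for {Helioax, Neoax}.
Char. 4 (derived state 'absent') is shared by Acroilis, Helioax, and Neoax — a synapomorphy uniting that clade.
Most parsimonious ingroup topology: ((Acroilis,(Neoax,Helioax)),Sclerax).
Helioax and Neoax form a cherry on this tree, so they are sister taxa.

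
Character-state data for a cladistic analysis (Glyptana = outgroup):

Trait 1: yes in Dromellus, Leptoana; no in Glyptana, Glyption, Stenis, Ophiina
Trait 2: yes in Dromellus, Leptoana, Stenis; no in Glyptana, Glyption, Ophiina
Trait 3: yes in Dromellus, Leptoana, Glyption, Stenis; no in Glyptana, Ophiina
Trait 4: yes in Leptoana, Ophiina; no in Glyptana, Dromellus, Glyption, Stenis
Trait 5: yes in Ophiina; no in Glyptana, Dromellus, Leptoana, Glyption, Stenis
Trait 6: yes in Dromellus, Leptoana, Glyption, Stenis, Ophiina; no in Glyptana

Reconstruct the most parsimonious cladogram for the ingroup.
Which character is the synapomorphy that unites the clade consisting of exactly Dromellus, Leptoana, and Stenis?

The outgroup has state 'no' for every character, so 'yes' is the derived state throughout.
Trait 1: derived state 'yes' in Dromellus and Leptoana only — synapomorphy for {Dromellus, Leptoana}.
Trait 2: derived state 'yes' in Dromellus, Leptoana, and Stenis only — synapomorphy for {Dromellus, Leptoana, Stenis}.
Only Dromellus, Glyption, Leptoana, and Stenis show the derived state 'yes' for Trait 3, supporting them as a clade.
Trait 4 (state 'yes') occurs in Leptoana and Ophiina but conflicts with the nesting implied by the other characters — most parsimoniously interpreted as homoplasy.
Trait 5 (derived state 'yes') is unique to Ophiina (autapomorphy; uninformative for grouping).
All ingroup taxa share the derived state 'yes' for Trait 6; it defines the ingroup but does not resolve relationships within it.
Most parsimonious ingroup topology: ((((Dromellus,Leptoana),Stenis),Glyption),Ophiina).
The clade {Dromellus, Leptoana, Stenis} is supported by Trait 2: its derived state 'yes' occurs in exactly those taxa and in no other taxon (including the outgroup).

Trait 2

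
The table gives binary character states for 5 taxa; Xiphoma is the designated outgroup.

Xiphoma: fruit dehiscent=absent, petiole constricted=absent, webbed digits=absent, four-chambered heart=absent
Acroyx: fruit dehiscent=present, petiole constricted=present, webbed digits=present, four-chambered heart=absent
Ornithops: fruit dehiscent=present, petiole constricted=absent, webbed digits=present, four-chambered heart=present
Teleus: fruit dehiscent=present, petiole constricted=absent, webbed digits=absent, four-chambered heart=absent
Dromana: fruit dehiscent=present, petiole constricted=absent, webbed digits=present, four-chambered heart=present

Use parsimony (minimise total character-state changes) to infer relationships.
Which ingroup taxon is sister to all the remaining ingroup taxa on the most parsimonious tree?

Teleus

The outgroup has state 'absent' for every character, so 'present' is the derived state throughout.
All ingroup taxa share the derived state 'present' for fruit dehiscent; it defines the ingroup but does not resolve relationships within it.
petiole constricted: derived state 'present' in Acroyx only — an autapomorphy, so it tells us nothing about relationships among taxa.
Only Acroyx, Dromana, and Ornithops show the derived state 'present' for webbed digits, supporting them as a clade.
four-chambered heart (derived state 'present') is shared by Dromana and Ornithops — a synapomorphy uniting that clade.
Most parsimonious ingroup topology: ((Acroyx,(Ornithops,Dromana)),Teleus).
Teleus is sister to the clade containing all other ingroup taxa, so it is the earliest-diverging (most basal) ingroup lineage.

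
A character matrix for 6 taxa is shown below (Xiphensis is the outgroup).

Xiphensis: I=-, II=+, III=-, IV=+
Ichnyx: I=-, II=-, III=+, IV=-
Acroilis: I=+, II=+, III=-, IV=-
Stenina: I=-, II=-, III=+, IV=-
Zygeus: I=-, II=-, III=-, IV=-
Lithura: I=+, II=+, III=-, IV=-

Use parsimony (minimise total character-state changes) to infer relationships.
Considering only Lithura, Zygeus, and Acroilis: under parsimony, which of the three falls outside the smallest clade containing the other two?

Zygeus

Character polarity is set by the outgroup: the derived state is whichever differs from the outgroup's state, so for II, IV the derived state is '-', and for the remaining characters it is '+'.
I: derived state '+' in Acroilis and Lithura only — synapomorphy for {Acroilis, Lithura}.
Only Ichnyx, Stenina, and Zygeus show the derived state '-' for II, supporting them as a clade.
III: derived state '+' in Ichnyx and Stenina only — synapomorphy for {Ichnyx, Stenina}.
IV (derived state '-') is shared by all ingroup taxa — unites the whole ingroup.
Most parsimonious ingroup topology: (((Ichnyx,Stenina),Zygeus),(Acroilis,Lithura)).
Lithura and Acroilis share a more recent common ancestor with each other than either does with Zygeus, so Zygeus is the least closely related of the three.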